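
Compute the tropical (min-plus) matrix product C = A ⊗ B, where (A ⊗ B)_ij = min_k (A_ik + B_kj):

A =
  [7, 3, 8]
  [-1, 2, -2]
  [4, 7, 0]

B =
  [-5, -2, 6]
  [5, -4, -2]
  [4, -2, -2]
A ⊗ B =
  [2, -1, 1]
  [-6, -4, -4]
  [-1, -2, -2]

Apply the min-plus product entry-by-entry:
  C[0][0] = min over k of (A[0][0] + B[0][0] = 7 + -5 = 2, A[0][1] + B[1][0] = 3 + 5 = 8, A[0][2] + B[2][0] = 8 + 4 = 12) = 2 (attained at k = 0)
  C[0][1] = min over k of (A[0][0] + B[0][1] = 7 + -2 = 5, A[0][1] + B[1][1] = 3 + -4 = -1, A[0][2] + B[2][1] = 8 + -2 = 6) = -1 (attained at k = 1)
  C[0][2] = min over k of (A[0][0] + B[0][2] = 7 + 6 = 13, A[0][1] + B[1][2] = 3 + -2 = 1, A[0][2] + B[2][2] = 8 + -2 = 6) = 1 (attained at k = 1)
  C[1][0] = min over k of (A[1][0] + B[0][0] = -1 + -5 = -6, A[1][1] + B[1][0] = 2 + 5 = 7, A[1][2] + B[2][0] = -2 + 4 = 2) = -6 (attained at k = 0)
  C[1][1] = min over k of (A[1][0] + B[0][1] = -1 + -2 = -3, A[1][1] + B[1][1] = 2 + -4 = -2, A[1][2] + B[2][1] = -2 + -2 = -4) = -4 (attained at k = 2)
  C[1][2] = min over k of (A[1][0] + B[0][2] = -1 + 6 = 5, A[1][1] + B[1][2] = 2 + -2 = 0, A[1][2] + B[2][2] = -2 + -2 = -4) = -4 (attained at k = 2)
  C[2][0] = min over k of (A[2][0] + B[0][0] = 4 + -5 = -1, A[2][1] + B[1][0] = 7 + 5 = 12, A[2][2] + B[2][0] = 0 + 4 = 4) = -1 (attained at k = 0)
  C[2][1] = min over k of (A[2][0] + B[0][1] = 4 + -2 = 2, A[2][1] + B[1][1] = 7 + -4 = 3, A[2][2] + B[2][1] = 0 + -2 = -2) = -2 (attained at k = 2)
  C[2][2] = min over k of (A[2][0] + B[0][2] = 4 + 6 = 10, A[2][1] + B[1][2] = 7 + -2 = 5, A[2][2] + B[2][2] = 0 + -2 = -2) = -2 (attained at k = 2)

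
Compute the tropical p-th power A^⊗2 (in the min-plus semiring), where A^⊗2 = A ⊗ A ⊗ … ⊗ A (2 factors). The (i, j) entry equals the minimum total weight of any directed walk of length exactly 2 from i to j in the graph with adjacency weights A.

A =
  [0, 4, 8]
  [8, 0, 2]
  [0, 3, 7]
A^⊗2 =
  [0, 4, 6]
  [2, 0, 2]
  [0, 3, 5]

Each entry (A^⊗2)_ij equals the minimum over all length-2 walks i = v_0 → v_1 → … → v_2 = j of Σ_t A[v_t][v_{t+1}]. For example, for (i, j) = (0, 2) we minimise over 3 possible intermediate vertex sequences; the minimum is 6, attained along the walk 0 → 1 → 2.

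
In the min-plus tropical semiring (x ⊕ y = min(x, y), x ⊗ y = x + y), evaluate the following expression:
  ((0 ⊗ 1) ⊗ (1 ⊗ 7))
((0 ⊗ 1) ⊗ (1 ⊗ 7)) = 9

Expand innermost to outermost. Recall ⊕ takes the minimum of its arguments and ⊗ takes their sum. Working out the expression ((0 ⊗ 1) ⊗ (1 ⊗ 7)) gives 9.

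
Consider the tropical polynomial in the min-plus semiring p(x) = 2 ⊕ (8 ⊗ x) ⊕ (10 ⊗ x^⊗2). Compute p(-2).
p(-2) = 2

A tropical monomial a ⊗ x^⊗i evaluates to a + i · x. Evaluating each term at x = -2:
  Term 0 contributes 2 + 0 · -2 = 2
  Term 1 contributes 8 + 1 · -2 = 6
  Term 2 contributes 10 + 2 · -2 = 6
p(-2) = ⊕ of these = min[2, 6, 6] = 2.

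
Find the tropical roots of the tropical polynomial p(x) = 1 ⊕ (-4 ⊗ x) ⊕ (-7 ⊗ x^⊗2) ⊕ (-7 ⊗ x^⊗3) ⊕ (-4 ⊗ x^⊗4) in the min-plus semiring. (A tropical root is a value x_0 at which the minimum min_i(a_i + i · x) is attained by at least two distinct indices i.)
Roots: {-3, 0, 3, 5}

Each tropical root is a break point of the lower envelope of the lines y = a_i + i · x (there are 5 lines, with slopes 0, 1, ..., 4). Only the lines that attain the minimum somewhere contribute to roots; other lines are dominated. Here the surviving (envelope) indices are i = 4, i = 3, i = 2, i = 1, i = 0.
Intersections between consecutive envelope lines give the roots: for adjacent envelope indices i < j the intersection is x = (a_i − a_j) / (j − i). Reading off the sorted break points: {-3, 0, 3, 5}.
Verification: at each break x_0, at least two indices attain the minimum of min_i(a_i + i · x_0).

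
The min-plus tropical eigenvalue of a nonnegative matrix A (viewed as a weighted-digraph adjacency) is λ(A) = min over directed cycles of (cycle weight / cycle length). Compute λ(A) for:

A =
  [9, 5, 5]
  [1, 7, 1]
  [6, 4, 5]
λ(A) = 5/2

Enumerate directed cycles and compute their means (weight / length). Sample:
  cycle 0 → 0: weight = 9, length = 1, mean = 9/1 ≈ 9.000
  cycle 1 → 1: weight = 7, length = 1, mean = 7/1 ≈ 7.000
  cycle 2 → 2: weight = 5, length = 1, mean = 5/1 ≈ 5.000
  cycle 0 → 1 → 0: weight = 6, length = 2, mean = 6/2 ≈ 3.000
  cycle 0 → 2 → 0: weight = 11, length = 2, mean = 11/2 ≈ 5.500
  cycle 1 → 0 → 1: weight = 6, length = 2, mean = 6/2 ≈ 3.000
Minimum mean = 2.500, attained e.g. along the cycle 1 → 2 → 1 with weight 5 and length 2. So λ(A) = 5/2 = 5/2.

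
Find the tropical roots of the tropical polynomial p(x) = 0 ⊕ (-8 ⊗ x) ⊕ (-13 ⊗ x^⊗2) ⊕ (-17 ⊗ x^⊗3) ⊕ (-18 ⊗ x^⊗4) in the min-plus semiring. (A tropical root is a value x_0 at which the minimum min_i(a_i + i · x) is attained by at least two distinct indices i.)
Roots: {1, 4, 5, 8}

Each tropical root is a break point of the lower envelope of the lines y = a_i + i · x (there are 5 lines, with slopes 0, 1, ..., 4). Only the lines that attain the minimum somewhere contribute to roots; other lines are dominated. Here the surviving (envelope) indices are i = 4, i = 3, i = 2, i = 1, i = 0.
Intersections between consecutive envelope lines give the roots: for adjacent envelope indices i < j the intersection is x = (a_i − a_j) / (j − i). Reading off the sorted break points: {1, 4, 5, 8}.
Verification: at each break x_0, at least two indices attain the minimum of min_i(a_i + i · x_0).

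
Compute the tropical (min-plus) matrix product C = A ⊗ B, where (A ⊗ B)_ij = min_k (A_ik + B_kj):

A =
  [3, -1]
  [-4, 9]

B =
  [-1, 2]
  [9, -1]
A ⊗ B =
  [2, -2]
  [-5, -2]

Apply the min-plus product entry-by-entry:
  C[0][0] = min over k of (A[0][0] + B[0][0] = 3 + -1 = 2, A[0][1] + B[1][0] = -1 + 9 = 8) = 2 (attained at k = 0)
  C[0][1] = min over k of (A[0][0] + B[0][1] = 3 + 2 = 5, A[0][1] + B[1][1] = -1 + -1 = -2) = -2 (attained at k = 1)
  C[1][0] = min over k of (A[1][0] + B[0][0] = -4 + -1 = -5, A[1][1] + B[1][0] = 9 + 9 = 18) = -5 (attained at k = 0)
  C[1][1] = min over k of (A[1][0] + B[0][1] = -4 + 2 = -2, A[1][1] + B[1][1] = 9 + -1 = 8) = -2 (attained at k = 0)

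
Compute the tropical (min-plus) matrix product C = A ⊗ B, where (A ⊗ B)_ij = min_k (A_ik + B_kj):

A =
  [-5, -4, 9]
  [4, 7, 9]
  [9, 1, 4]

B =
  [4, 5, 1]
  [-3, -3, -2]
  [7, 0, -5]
A ⊗ B =
  [-7, -7, -6]
  [4, 4, 4]
  [-2, -2, -1]

Apply the min-plus product entry-by-entry:
  C[0][0] = min over k of (A[0][0] + B[0][0] = -5 + 4 = -1, A[0][1] + B[1][0] = -4 + -3 = -7, A[0][2] + B[2][0] = 9 + 7 = 16) = -7 (attained at k = 1)
  C[0][1] = min over k of (A[0][0] + B[0][1] = -5 + 5 = 0, A[0][1] + B[1][1] = -4 + -3 = -7, A[0][2] + B[2][1] = 9 + 0 = 9) = -7 (attained at k = 1)
  C[0][2] = min over k of (A[0][0] + B[0][2] = -5 + 1 = -4, A[0][1] + B[1][2] = -4 + -2 = -6, A[0][2] + B[2][2] = 9 + -5 = 4) = -6 (attained at k = 1)
  C[1][0] = min over k of (A[1][0] + B[0][0] = 4 + 4 = 8, A[1][1] + B[1][0] = 7 + -3 = 4, A[1][2] + B[2][0] = 9 + 7 = 16) = 4 (attained at k = 1)
  C[1][1] = min over k of (A[1][0] + B[0][1] = 4 + 5 = 9, A[1][1] + B[1][1] = 7 + -3 = 4, A[1][2] + B[2][1] = 9 + 0 = 9) = 4 (attained at k = 1)
  C[1][2] = min over k of (A[1][0] + B[0][2] = 4 + 1 = 5, A[1][1] + B[1][2] = 7 + -2 = 5, A[1][2] + B[2][2] = 9 + -5 = 4) = 4 (attained at k = 2)
  C[2][0] = min over k of (A[2][0] + B[0][0] = 9 + 4 = 13, A[2][1] + B[1][0] = 1 + -3 = -2, A[2][2] + B[2][0] = 4 + 7 = 11) = -2 (attained at k = 1)
  C[2][1] = min over k of (A[2][0] + B[0][1] = 9 + 5 = 14, A[2][1] + B[1][1] = 1 + -3 = -2, A[2][2] + B[2][1] = 4 + 0 = 4) = -2 (attained at k = 1)
  C[2][2] = min over k of (A[2][0] + B[0][2] = 9 + 1 = 10, A[2][1] + B[1][2] = 1 + -2 = -1, A[2][2] + B[2][2] = 4 + -5 = -1) = -1 (attained at k = 1)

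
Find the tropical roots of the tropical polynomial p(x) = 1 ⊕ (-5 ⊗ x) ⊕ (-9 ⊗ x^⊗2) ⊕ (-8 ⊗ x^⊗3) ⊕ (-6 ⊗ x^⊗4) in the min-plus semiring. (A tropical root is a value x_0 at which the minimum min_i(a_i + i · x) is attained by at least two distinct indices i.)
Roots: {-2, -1, 4, 6}

Each tropical root is a break point of the lower envelope of the lines y = a_i + i · x (there are 5 lines, with slopes 0, 1, ..., 4). Only the lines that attain the minimum somewhere contribute to roots; other lines are dominated. Here the surviving (envelope) indices are i = 4, i = 3, i = 2, i = 1, i = 0.
Intersections between consecutive envelope lines give the roots: for adjacent envelope indices i < j the intersection is x = (a_i − a_j) / (j − i). Reading off the sorted break points: {-2, -1, 4, 6}.
Verification: at each break x_0, at least two indices attain the minimum of min_i(a_i + i · x_0).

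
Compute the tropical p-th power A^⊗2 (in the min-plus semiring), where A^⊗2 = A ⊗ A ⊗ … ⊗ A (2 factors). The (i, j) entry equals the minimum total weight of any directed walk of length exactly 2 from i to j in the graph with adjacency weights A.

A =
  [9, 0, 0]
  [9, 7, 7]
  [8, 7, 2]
A^⊗2 =
  [8, 7, 2]
  [15, 9, 9]
  [10, 8, 4]

Each entry (A^⊗2)_ij equals the minimum over all length-2 walks i = v_0 → v_1 → … → v_2 = j of Σ_t A[v_t][v_{t+1}]. For example, for (i, j) = (0, 2) we minimise over 3 possible intermediate vertex sequences; the minimum is 2, attained along the walk 0 → 2 → 2.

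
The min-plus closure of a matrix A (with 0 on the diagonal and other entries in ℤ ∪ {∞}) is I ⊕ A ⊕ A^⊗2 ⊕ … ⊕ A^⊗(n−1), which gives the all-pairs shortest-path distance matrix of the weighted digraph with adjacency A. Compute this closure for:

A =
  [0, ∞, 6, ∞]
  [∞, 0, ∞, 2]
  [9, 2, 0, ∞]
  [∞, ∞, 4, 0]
Closure =
  [0, 8, 6, 10]
  [15, 0, 6, 2]
  [9, 2, 0, 4]
  [13, 6, 4, 0]

This is the Floyd-Warshall all-pairs shortest-path computation. For each intermediate vertex k = 0, 1, …, 3, update dist[i][j] ← min(dist[i][j], dist[i][k] + dist[k][j]). The final matrix gives, for each (i, j), the minimum total weight of any directed path from i to j (possibly empty when i = j).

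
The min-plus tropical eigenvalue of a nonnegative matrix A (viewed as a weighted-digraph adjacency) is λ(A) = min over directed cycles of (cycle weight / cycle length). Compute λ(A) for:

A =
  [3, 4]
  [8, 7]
λ(A) = 3

Enumerate directed cycles and compute their means (weight / length). Sample:
  cycle 0 → 0: weight = 3, length = 1, mean = 3/1 ≈ 3.000
  cycle 1 → 1: weight = 7, length = 1, mean = 7/1 ≈ 7.000
  cycle 0 → 1 → 0: weight = 12, length = 2, mean = 12/2 ≈ 6.000
  cycle 1 → 0 → 1: weight = 12, length = 2, mean = 12/2 ≈ 6.000
Minimum mean = 3.000, attained e.g. along the cycle 0 → 0 with weight 3 and length 1. So λ(A) = 3/1 = 3.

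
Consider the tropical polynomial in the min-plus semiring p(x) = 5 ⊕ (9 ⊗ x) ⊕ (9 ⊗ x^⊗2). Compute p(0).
p(0) = 5

A tropical monomial a ⊗ x^⊗i evaluates to a + i · x. Evaluating each term at x = 0:
  Term 0 contributes 5 + 0 · 0 = 5
  Term 1 contributes 9 + 1 · 0 = 9
  Term 2 contributes 9 + 2 · 0 = 9
p(0) = ⊕ of these = min[5, 9, 9] = 5.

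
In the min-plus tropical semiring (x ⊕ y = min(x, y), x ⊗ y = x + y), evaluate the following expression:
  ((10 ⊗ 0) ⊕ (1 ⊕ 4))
((10 ⊗ 0) ⊕ (1 ⊕ 4)) = 1

Expand innermost to outermost. Recall ⊕ takes the minimum of its arguments and ⊗ takes their sum. Working out the expression ((10 ⊗ 0) ⊕ (1 ⊕ 4)) gives 1.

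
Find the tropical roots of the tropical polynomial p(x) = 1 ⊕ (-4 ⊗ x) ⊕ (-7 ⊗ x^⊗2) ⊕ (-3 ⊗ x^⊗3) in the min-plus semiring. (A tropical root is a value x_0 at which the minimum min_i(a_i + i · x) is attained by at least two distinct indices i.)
Roots: {-4, 3, 5}

Each tropical root is a break point of the lower envelope of the lines y = a_i + i · x (there are 4 lines, with slopes 0, 1, ..., 3). Only the lines that attain the minimum somewhere contribute to roots; other lines are dominated. Here the surviving (envelope) indices are i = 3, i = 2, i = 1, i = 0.
Intersections between consecutive envelope lines give the roots: for adjacent envelope indices i < j the intersection is x = (a_i − a_j) / (j − i). Reading off the sorted break points: {-4, 3, 5}.
Verification: at each break x_0, at least two indices attain the minimum of min_i(a_i + i · x_0).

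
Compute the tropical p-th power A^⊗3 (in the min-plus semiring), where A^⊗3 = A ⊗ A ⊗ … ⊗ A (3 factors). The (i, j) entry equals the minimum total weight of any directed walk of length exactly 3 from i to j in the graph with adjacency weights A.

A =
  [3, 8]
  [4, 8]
A^⊗3 =
  [9, 14]
  [10, 15]

Each entry (A^⊗3)_ij equals the minimum over all length-3 walks i = v_0 → v_1 → … → v_3 = j of Σ_t A[v_t][v_{t+1}]. For example, for (i, j) = (0, 1) we minimise over 4 possible intermediate vertex sequences; the minimum is 14, attained along the walk 0 → 0 → 0 → 1.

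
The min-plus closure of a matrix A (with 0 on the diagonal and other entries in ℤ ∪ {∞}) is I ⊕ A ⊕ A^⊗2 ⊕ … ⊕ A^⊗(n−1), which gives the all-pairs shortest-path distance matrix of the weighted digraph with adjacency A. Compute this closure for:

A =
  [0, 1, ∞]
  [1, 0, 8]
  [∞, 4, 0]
Closure =
  [0, 1, 9]
  [1, 0, 8]
  [5, 4, 0]

This is the Floyd-Warshall all-pairs shortest-path computation. For each intermediate vertex k = 0, 1, …, 2, update dist[i][j] ← min(dist[i][j], dist[i][k] + dist[k][j]). The final matrix gives, for each (i, j), the minimum total weight of any directed path from i to j (possibly empty when i = j).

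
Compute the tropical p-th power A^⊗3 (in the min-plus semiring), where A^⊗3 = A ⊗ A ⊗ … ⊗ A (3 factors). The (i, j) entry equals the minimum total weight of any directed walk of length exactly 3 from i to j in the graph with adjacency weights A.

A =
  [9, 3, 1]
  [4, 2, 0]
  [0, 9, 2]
A^⊗3 =
  [3, 4, 2]
  [2, 3, 1]
  [1, 5, 3]

Each entry (A^⊗3)_ij equals the minimum over all length-3 walks i = v_0 → v_1 → … → v_3 = j of Σ_t A[v_t][v_{t+1}]. For example, for (i, j) = (0, 2) we minimise over 9 possible intermediate vertex sequences; the minimum is 2, attained along the walk 0 → 2 → 0 → 2.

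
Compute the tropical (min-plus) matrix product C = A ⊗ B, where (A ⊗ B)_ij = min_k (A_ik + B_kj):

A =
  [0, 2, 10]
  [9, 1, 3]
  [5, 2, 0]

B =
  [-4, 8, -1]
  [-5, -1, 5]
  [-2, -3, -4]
A ⊗ B =
  [-4, 1, -1]
  [-4, 0, -1]
  [-3, -3, -4]

Apply the min-plus product entry-by-entry:
  C[0][0] = min over k of (A[0][0] + B[0][0] = 0 + -4 = -4, A[0][1] + B[1][0] = 2 + -5 = -3, A[0][2] + B[2][0] = 10 + -2 = 8) = -4 (attained at k = 0)
  C[0][1] = min over k of (A[0][0] + B[0][1] = 0 + 8 = 8, A[0][1] + B[1][1] = 2 + -1 = 1, A[0][2] + B[2][1] = 10 + -3 = 7) = 1 (attained at k = 1)
  C[0][2] = min over k of (A[0][0] + B[0][2] = 0 + -1 = -1, A[0][1] + B[1][2] = 2 + 5 = 7, A[0][2] + B[2][2] = 10 + -4 = 6) = -1 (attained at k = 0)
  C[1][0] = min over k of (A[1][0] + B[0][0] = 9 + -4 = 5, A[1][1] + B[1][0] = 1 + -5 = -4, A[1][2] + B[2][0] = 3 + -2 = 1) = -4 (attained at k = 1)
  C[1][1] = min over k of (A[1][0] + B[0][1] = 9 + 8 = 17, A[1][1] + B[1][1] = 1 + -1 = 0, A[1][2] + B[2][1] = 3 + -3 = 0) = 0 (attained at k = 1)
  C[1][2] = min over k of (A[1][0] + B[0][2] = 9 + -1 = 8, A[1][1] + B[1][2] = 1 + 5 = 6, A[1][2] + B[2][2] = 3 + -4 = -1) = -1 (attained at k = 2)
  C[2][0] = min over k of (A[2][0] + B[0][0] = 5 + -4 = 1, A[2][1] + B[1][0] = 2 + -5 = -3, A[2][2] + B[2][0] = 0 + -2 = -2) = -3 (attained at k = 1)
  C[2][1] = min over k of (A[2][0] + B[0][1] = 5 + 8 = 13, A[2][1] + B[1][1] = 2 + -1 = 1, A[2][2] + B[2][1] = 0 + -3 = -3) = -3 (attained at k = 2)
  C[2][2] = min over k of (A[2][0] + B[0][2] = 5 + -1 = 4, A[2][1] + B[1][2] = 2 + 5 = 7, A[2][2] + B[2][2] = 0 + -4 = -4) = -4 (attained at k = 2)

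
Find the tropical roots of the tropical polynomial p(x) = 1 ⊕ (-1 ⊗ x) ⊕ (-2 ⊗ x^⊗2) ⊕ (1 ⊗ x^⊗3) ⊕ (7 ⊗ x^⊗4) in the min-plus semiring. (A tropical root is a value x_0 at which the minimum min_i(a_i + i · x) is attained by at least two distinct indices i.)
Roots: {-6, -3, 1, 2}

Each tropical root is a break point of the lower envelope of the lines y = a_i + i · x (there are 5 lines, with slopes 0, 1, ..., 4). Only the lines that attain the minimum somewhere contribute to roots; other lines are dominated. Here the surviving (envelope) indices are i = 4, i = 3, i = 2, i = 1, i = 0.
Intersections between consecutive envelope lines give the roots: for adjacent envelope indices i < j the intersection is x = (a_i − a_j) / (j − i). Reading off the sorted break points: {-6, -3, 1, 2}.
Verification: at each break x_0, at least two indices attain the minimum of min_i(a_i + i · x_0).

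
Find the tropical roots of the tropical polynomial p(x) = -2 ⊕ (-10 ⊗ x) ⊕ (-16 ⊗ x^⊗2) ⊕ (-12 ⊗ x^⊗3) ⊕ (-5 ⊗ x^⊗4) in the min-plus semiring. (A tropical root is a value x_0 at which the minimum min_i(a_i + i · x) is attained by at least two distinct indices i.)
Roots: {-7, -4, 6, 8}

Each tropical root is a break point of the lower envelope of the lines y = a_i + i · x (there are 5 lines, with slopes 0, 1, ..., 4). Only the lines that attain the minimum somewhere contribute to roots; other lines are dominated. Here the surviving (envelope) indices are i = 4, i = 3, i = 2, i = 1, i = 0.
Intersections between consecutive envelope lines give the roots: for adjacent envelope indices i < j the intersection is x = (a_i − a_j) / (j − i). Reading off the sorted break points: {-7, -4, 6, 8}.
Verification: at each break x_0, at least two indices attain the minimum of min_i(a_i + i · x_0).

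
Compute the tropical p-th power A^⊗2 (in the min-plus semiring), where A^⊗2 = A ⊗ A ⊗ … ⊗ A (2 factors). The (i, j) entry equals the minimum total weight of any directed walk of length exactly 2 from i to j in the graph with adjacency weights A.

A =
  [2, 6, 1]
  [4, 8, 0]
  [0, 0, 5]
A^⊗2 =
  [1, 1, 3]
  [0, 0, 5]
  [2, 5, 0]

Each entry (A^⊗2)_ij equals the minimum over all length-2 walks i = v_0 → v_1 → … → v_2 = j of Σ_t A[v_t][v_{t+1}]. For example, for (i, j) = (0, 2) we minimise over 3 possible intermediate vertex sequences; the minimum is 3, attained along the walk 0 → 0 → 2.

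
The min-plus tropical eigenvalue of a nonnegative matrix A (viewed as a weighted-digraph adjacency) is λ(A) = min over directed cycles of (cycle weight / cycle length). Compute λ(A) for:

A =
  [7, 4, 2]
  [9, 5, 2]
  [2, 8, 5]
λ(A) = 2

Enumerate directed cycles and compute their means (weight / length). Sample:
  cycle 0 → 0: weight = 7, length = 1, mean = 7/1 ≈ 7.000
  cycle 1 → 1: weight = 5, length = 1, mean = 5/1 ≈ 5.000
  cycle 2 → 2: weight = 5, length = 1, mean = 5/1 ≈ 5.000
  cycle 0 → 1 → 0: weight = 13, length = 2, mean = 13/2 ≈ 6.500
  cycle 0 → 2 → 0: weight = 4, length = 2, mean = 4/2 ≈ 2.000
  cycle 1 → 0 → 1: weight = 13, length = 2, mean = 13/2 ≈ 6.500
Minimum mean = 2.000, attained e.g. along the cycle 0 → 2 → 0 with weight 4 and length 2. So λ(A) = 4/2 = 2.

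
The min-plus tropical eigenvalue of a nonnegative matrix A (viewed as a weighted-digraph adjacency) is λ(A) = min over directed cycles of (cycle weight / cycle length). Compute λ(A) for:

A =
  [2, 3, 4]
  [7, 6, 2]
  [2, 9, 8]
λ(A) = 2

Enumerate directed cycles and compute their means (weight / length). Sample:
  cycle 0 → 0: weight = 2, length = 1, mean = 2/1 ≈ 2.000
  cycle 1 → 1: weight = 6, length = 1, mean = 6/1 ≈ 6.000
  cycle 2 → 2: weight = 8, length = 1, mean = 8/1 ≈ 8.000
  cycle 0 → 1 → 0: weight = 10, length = 2, mean = 10/2 ≈ 5.000
  cycle 0 → 2 → 0: weight = 6, length = 2, mean = 6/2 ≈ 3.000
  cycle 1 → 0 → 1: weight = 10, length = 2, mean = 10/2 ≈ 5.000
Minimum mean = 2.000, attained e.g. along the cycle 0 → 0 with weight 2 and length 1. So λ(A) = 2/1 = 2.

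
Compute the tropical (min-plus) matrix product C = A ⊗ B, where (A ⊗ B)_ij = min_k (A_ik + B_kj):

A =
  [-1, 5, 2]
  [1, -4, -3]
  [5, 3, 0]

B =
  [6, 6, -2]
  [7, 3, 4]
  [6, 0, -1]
A ⊗ B =
  [5, 2, -3]
  [3, -3, -4]
  [6, 0, -1]

Apply the min-plus product entry-by-entry:
  C[0][0] = min over k of (A[0][0] + B[0][0] = -1 + 6 = 5, A[0][1] + B[1][0] = 5 + 7 = 12, A[0][2] + B[2][0] = 2 + 6 = 8) = 5 (attained at k = 0)
  C[0][1] = min over k of (A[0][0] + B[0][1] = -1 + 6 = 5, A[0][1] + B[1][1] = 5 + 3 = 8, A[0][2] + B[2][1] = 2 + 0 = 2) = 2 (attained at k = 2)
  C[0][2] = min over k of (A[0][0] + B[0][2] = -1 + -2 = -3, A[0][1] + B[1][2] = 5 + 4 = 9, A[0][2] + B[2][2] = 2 + -1 = 1) = -3 (attained at k = 0)
  C[1][0] = min over k of (A[1][0] + B[0][0] = 1 + 6 = 7, A[1][1] + B[1][0] = -4 + 7 = 3, A[1][2] + B[2][0] = -3 + 6 = 3) = 3 (attained at k = 1)
  C[1][1] = min over k of (A[1][0] + B[0][1] = 1 + 6 = 7, A[1][1] + B[1][1] = -4 + 3 = -1, A[1][2] + B[2][1] = -3 + 0 = -3) = -3 (attained at k = 2)
  C[1][2] = min over k of (A[1][0] + B[0][2] = 1 + -2 = -1, A[1][1] + B[1][2] = -4 + 4 = 0, A[1][2] + B[2][2] = -3 + -1 = -4) = -4 (attained at k = 2)
  C[2][0] = min over k of (A[2][0] + B[0][0] = 5 + 6 = 11, A[2][1] + B[1][0] = 3 + 7 = 10, A[2][2] + B[2][0] = 0 + 6 = 6) = 6 (attained at k = 2)
  C[2][1] = min over k of (A[2][0] + B[0][1] = 5 + 6 = 11, A[2][1] + B[1][1] = 3 + 3 = 6, A[2][2] + B[2][1] = 0 + 0 = 0) = 0 (attained at k = 2)
  C[2][2] = min over k of (A[2][0] + B[0][2] = 5 + -2 = 3, A[2][1] + B[1][2] = 3 + 4 = 7, A[2][2] + B[2][2] = 0 + -1 = -1) = -1 (attained at k = 2)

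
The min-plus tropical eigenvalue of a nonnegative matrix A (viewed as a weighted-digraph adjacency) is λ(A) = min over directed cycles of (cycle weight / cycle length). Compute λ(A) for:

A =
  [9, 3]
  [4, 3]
λ(A) = 3

Enumerate directed cycles and compute their means (weight / length). Sample:
  cycle 0 → 0: weight = 9, length = 1, mean = 9/1 ≈ 9.000
  cycle 1 → 1: weight = 3, length = 1, mean = 3/1 ≈ 3.000
  cycle 0 → 1 → 0: weight = 7, length = 2, mean = 7/2 ≈ 3.500
  cycle 1 → 0 → 1: weight = 7, length = 2, mean = 7/2 ≈ 3.500
Minimum mean = 3.000, attained e.g. along the cycle 1 → 1 with weight 3 and length 1. So λ(A) = 3/1 = 3.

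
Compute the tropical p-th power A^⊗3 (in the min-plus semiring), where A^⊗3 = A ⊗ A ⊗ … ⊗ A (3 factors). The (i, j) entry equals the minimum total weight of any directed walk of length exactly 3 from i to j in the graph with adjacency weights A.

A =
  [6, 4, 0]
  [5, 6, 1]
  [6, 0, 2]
A^⊗3 =
  [5, 2, 1]
  [6, 3, 2]
  [7, 1, 3]

Each entry (A^⊗3)_ij equals the minimum over all length-3 walks i = v_0 → v_1 → … → v_3 = j of Σ_t A[v_t][v_{t+1}]. For example, for (i, j) = (0, 2) we minimise over 9 possible intermediate vertex sequences; the minimum is 1, attained along the walk 0 → 2 → 1 → 2.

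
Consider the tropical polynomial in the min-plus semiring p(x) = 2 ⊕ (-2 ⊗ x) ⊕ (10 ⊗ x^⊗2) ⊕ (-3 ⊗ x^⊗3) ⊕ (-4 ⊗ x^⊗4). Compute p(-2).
p(-2) = -12

A tropical monomial a ⊗ x^⊗i evaluates to a + i · x. Evaluating each term at x = -2:
  Term 0 contributes 2 + 0 · -2 = 2
  Term 1 contributes -2 + 1 · -2 = -4
  Term 2 contributes 10 + 2 · -2 = 6
  Term 3 contributes -3 + 3 · -2 = -9
  Term 4 contributes -4 + 4 · -2 = -12
p(-2) = ⊕ of these = min[2, -4, 6, -9, -12] = -12.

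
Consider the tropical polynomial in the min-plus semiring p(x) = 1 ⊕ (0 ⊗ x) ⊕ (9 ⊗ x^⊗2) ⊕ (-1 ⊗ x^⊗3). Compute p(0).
p(0) = -1

A tropical monomial a ⊗ x^⊗i evaluates to a + i · x. Evaluating each term at x = 0:
  Term 0 contributes 1 + 0 · 0 = 1
  Term 1 contributes 0 + 1 · 0 = 0
  Term 2 contributes 9 + 2 · 0 = 9
  Term 3 contributes -1 + 3 · 0 = -1
p(0) = ⊕ of these = min[1, 0, 9, -1] = -1.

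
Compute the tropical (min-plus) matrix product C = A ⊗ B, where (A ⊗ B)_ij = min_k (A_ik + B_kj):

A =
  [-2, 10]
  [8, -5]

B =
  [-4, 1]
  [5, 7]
A ⊗ B =
  [-6, -1]
  [0, 2]

Apply the min-plus product entry-by-entry:
  C[0][0] = min over k of (A[0][0] + B[0][0] = -2 + -4 = -6, A[0][1] + B[1][0] = 10 + 5 = 15) = -6 (attained at k = 0)
  C[0][1] = min over k of (A[0][0] + B[0][1] = -2 + 1 = -1, A[0][1] + B[1][1] = 10 + 7 = 17) = -1 (attained at k = 0)
  C[1][0] = min over k of (A[1][0] + B[0][0] = 8 + -4 = 4, A[1][1] + B[1][0] = -5 + 5 = 0) = 0 (attained at k = 1)
  C[1][1] = min over k of (A[1][0] + B[0][1] = 8 + 1 = 9, A[1][1] + B[1][1] = -5 + 7 = 2) = 2 (attained at k = 1)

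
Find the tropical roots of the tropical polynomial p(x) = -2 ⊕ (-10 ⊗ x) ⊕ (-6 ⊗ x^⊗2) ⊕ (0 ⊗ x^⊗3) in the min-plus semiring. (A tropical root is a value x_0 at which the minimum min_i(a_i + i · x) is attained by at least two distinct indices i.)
Roots: {-6, -4, 8}

Each tropical root is a break point of the lower envelope of the lines y = a_i + i · x (there are 4 lines, with slopes 0, 1, ..., 3). Only the lines that attain the minimum somewhere contribute to roots; other lines are dominated. Here the surviving (envelope) indices are i = 3, i = 2, i = 1, i = 0.
Intersections between consecutive envelope lines give the roots: for adjacent envelope indices i < j the intersection is x = (a_i − a_j) / (j − i). Reading off the sorted break points: {-6, -4, 8}.
Verification: at each break x_0, at least two indices attain the minimum of min_i(a_i + i · x_0).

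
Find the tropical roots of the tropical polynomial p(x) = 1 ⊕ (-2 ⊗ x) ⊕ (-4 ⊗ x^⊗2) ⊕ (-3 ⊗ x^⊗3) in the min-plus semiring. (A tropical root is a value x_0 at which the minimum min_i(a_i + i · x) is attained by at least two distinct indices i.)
Roots: {-1, 2, 3}

Each tropical root is a break point of the lower envelope of the lines y = a_i + i · x (there are 4 lines, with slopes 0, 1, ..., 3). Only the lines that attain the minimum somewhere contribute to roots; other lines are dominated. Here the surviving (envelope) indices are i = 3, i = 2, i = 1, i = 0.
Intersections between consecutive envelope lines give the roots: for adjacent envelope indices i < j the intersection is x = (a_i − a_j) / (j − i). Reading off the sorted break points: {-1, 2, 3}.
Verification: at each break x_0, at least two indices attain the minimum of min_i(a_i + i · x_0).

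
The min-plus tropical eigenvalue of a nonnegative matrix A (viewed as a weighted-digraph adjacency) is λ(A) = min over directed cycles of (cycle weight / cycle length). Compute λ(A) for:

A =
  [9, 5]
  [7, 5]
λ(A) = 5

Enumerate directed cycles and compute their means (weight / length). Sample:
  cycle 0 → 0: weight = 9, length = 1, mean = 9/1 ≈ 9.000
  cycle 1 → 1: weight = 5, length = 1, mean = 5/1 ≈ 5.000
  cycle 0 → 1 → 0: weight = 12, length = 2, mean = 12/2 ≈ 6.000
  cycle 1 → 0 → 1: weight = 12, length = 2, mean = 12/2 ≈ 6.000
Minimum mean = 5.000, attained e.g. along the cycle 1 → 1 with weight 5 and length 1. So λ(A) = 5/1 = 5.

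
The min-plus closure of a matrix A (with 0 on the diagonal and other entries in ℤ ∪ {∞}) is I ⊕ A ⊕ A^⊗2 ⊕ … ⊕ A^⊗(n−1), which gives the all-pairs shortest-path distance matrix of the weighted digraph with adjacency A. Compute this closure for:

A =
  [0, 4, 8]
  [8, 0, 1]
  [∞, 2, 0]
Closure =
  [0, 4, 5]
  [8, 0, 1]
  [10, 2, 0]

This is the Floyd-Warshall all-pairs shortest-path computation. For each intermediate vertex k = 0, 1, …, 2, update dist[i][j] ← min(dist[i][j], dist[i][k] + dist[k][j]). The final matrix gives, for each (i, j), the minimum total weight of any directed path from i to j (possibly empty when i = j).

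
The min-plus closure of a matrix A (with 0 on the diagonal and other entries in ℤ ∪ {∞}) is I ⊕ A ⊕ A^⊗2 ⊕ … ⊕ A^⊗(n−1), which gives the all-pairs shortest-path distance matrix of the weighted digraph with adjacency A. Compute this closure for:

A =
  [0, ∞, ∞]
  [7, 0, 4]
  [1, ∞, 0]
Closure =
  [0, ∞, ∞]
  [5, 0, 4]
  [1, ∞, 0]

This is the Floyd-Warshall all-pairs shortest-path computation. For each intermediate vertex k = 0, 1, …, 2, update dist[i][j] ← min(dist[i][j], dist[i][k] + dist[k][j]). The final matrix gives, for each (i, j), the minimum total weight of any directed path from i to j (possibly empty when i = j).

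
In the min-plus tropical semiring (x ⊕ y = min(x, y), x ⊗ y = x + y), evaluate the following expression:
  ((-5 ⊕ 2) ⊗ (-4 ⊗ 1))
((-5 ⊕ 2) ⊗ (-4 ⊗ 1)) = -8

Expand innermost to outermost. Recall ⊕ takes the minimum of its arguments and ⊗ takes their sum. Working out the expression ((-5 ⊕ 2) ⊗ (-4 ⊗ 1)) gives -8.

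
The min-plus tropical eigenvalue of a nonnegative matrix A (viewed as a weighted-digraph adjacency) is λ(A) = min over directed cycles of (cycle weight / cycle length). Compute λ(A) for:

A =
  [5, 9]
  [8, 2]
λ(A) = 2

Enumerate directed cycles and compute their means (weight / length). Sample:
  cycle 0 → 0: weight = 5, length = 1, mean = 5/1 ≈ 5.000
  cycle 1 → 1: weight = 2, length = 1, mean = 2/1 ≈ 2.000
  cycle 0 → 1 → 0: weight = 17, length = 2, mean = 17/2 ≈ 8.500
  cycle 1 → 0 → 1: weight = 17, length = 2, mean = 17/2 ≈ 8.500
Minimum mean = 2.000, attained e.g. along the cycle 1 → 1 with weight 2 and length 1. So λ(A) = 2/1 = 2.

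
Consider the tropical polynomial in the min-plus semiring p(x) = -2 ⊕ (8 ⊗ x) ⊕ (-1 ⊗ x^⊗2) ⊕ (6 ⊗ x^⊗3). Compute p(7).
p(7) = -2

A tropical monomial a ⊗ x^⊗i evaluates to a + i · x. Evaluating each term at x = 7:
  Term 0 contributes -2 + 0 · 7 = -2
  Term 1 contributes 8 + 1 · 7 = 15
  Term 2 contributes -1 + 2 · 7 = 13
  Term 3 contributes 6 + 3 · 7 = 27
p(7) = ⊕ of these = min[-2, 15, 13, 27] = -2.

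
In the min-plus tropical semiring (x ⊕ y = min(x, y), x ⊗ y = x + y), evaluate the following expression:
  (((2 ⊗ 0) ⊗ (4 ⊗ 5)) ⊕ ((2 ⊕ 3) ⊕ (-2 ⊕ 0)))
(((2 ⊗ 0) ⊗ (4 ⊗ 5)) ⊕ ((2 ⊕ 3) ⊕ (-2 ⊕ 0))) = -2

Expand innermost to outermost. Recall ⊕ takes the minimum of its arguments and ⊗ takes their sum. Working out the expression (((2 ⊗ 0) ⊗ (4 ⊗ 5)) ⊕ ((2 ⊕ 3) ⊕ (-2 ⊕ 0))) gives -2.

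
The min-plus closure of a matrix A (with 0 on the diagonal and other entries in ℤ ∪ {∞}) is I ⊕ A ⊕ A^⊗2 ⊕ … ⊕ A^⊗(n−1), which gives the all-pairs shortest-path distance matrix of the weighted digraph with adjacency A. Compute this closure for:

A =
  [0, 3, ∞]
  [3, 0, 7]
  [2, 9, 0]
Closure =
  [0, 3, 10]
  [3, 0, 7]
  [2, 5, 0]

This is the Floyd-Warshall all-pairs shortest-path computation. For each intermediate vertex k = 0, 1, …, 2, update dist[i][j] ← min(dist[i][j], dist[i][k] + dist[k][j]). The final matrix gives, for each (i, j), the minimum total weight of any directed path from i to j (possibly empty when i = j).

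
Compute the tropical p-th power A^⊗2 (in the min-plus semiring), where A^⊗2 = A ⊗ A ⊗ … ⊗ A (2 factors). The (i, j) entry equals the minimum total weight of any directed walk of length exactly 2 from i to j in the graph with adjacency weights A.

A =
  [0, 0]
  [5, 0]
A^⊗2 =
  [0, 0]
  [5, 0]

Each entry (A^⊗2)_ij equals the minimum over all length-2 walks i = v_0 → v_1 → … → v_2 = j of Σ_t A[v_t][v_{t+1}]. For example, for (i, j) = (0, 1) we minimise over 2 possible intermediate vertex sequences; the minimum is 0, attained along the walk 0 → 0 → 1.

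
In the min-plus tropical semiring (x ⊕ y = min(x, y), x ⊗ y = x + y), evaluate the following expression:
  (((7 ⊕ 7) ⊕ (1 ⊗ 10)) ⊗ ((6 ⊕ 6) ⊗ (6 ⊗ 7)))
(((7 ⊕ 7) ⊕ (1 ⊗ 10)) ⊗ ((6 ⊕ 6) ⊗ (6 ⊗ 7))) = 26

Expand innermost to outermost. Recall ⊕ takes the minimum of its arguments and ⊗ takes their sum. Working out the expression (((7 ⊕ 7) ⊕ (1 ⊗ 10)) ⊗ ((6 ⊕ 6) ⊗ (6 ⊗ 7))) gives 26.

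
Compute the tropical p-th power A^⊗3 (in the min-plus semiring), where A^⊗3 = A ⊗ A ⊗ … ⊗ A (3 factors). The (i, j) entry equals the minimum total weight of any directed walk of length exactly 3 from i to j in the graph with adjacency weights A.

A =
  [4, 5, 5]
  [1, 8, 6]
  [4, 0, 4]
A^⊗3 =
  [6, 9, 11]
  [7, 6, 10]
  [5, 6, 6]

Each entry (A^⊗3)_ij equals the minimum over all length-3 walks i = v_0 → v_1 → … → v_3 = j of Σ_t A[v_t][v_{t+1}]. For example, for (i, j) = (0, 2) we minimise over 9 possible intermediate vertex sequences; the minimum is 11, attained along the walk 0 → 1 → 0 → 2.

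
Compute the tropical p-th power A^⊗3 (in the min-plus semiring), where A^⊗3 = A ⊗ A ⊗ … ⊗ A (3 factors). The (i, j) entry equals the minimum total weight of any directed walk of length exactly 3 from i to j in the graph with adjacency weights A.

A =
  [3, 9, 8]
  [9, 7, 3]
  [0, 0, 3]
A^⊗3 =
  [9, 11, 11]
  [6, 6, 6]
  [3, 3, 6]

Each entry (A^⊗3)_ij equals the minimum over all length-3 walks i = v_0 → v_1 → … → v_3 = j of Σ_t A[v_t][v_{t+1}]. For example, for (i, j) = (0, 2) we minimise over 9 possible intermediate vertex sequences; the minimum is 11, attained along the walk 0 → 2 → 1 → 2.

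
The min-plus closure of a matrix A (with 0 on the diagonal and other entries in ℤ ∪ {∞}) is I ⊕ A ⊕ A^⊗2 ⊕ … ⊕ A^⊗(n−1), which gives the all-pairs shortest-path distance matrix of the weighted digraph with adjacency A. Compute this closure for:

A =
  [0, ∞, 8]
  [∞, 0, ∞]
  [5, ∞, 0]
Closure =
  [0, ∞, 8]
  [∞, 0, ∞]
  [5, ∞, 0]

This is the Floyd-Warshall all-pairs shortest-path computation. For each intermediate vertex k = 0, 1, …, 2, update dist[i][j] ← min(dist[i][j], dist[i][k] + dist[k][j]). The final matrix gives, for each (i, j), the minimum total weight of any directed path from i to j (possibly empty when i = j).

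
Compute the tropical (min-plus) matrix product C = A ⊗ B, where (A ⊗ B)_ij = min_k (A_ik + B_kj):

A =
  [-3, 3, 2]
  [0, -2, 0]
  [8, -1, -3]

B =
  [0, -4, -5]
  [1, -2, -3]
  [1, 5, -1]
A ⊗ B =
  [-3, -7, -8]
  [-1, -4, -5]
  [-2, -3, -4]

Apply the min-plus product entry-by-entry:
  C[0][0] = min over k of (A[0][0] + B[0][0] = -3 + 0 = -3, A[0][1] + B[1][0] = 3 + 1 = 4, A[0][2] + B[2][0] = 2 + 1 = 3) = -3 (attained at k = 0)
  C[0][1] = min over k of (A[0][0] + B[0][1] = -3 + -4 = -7, A[0][1] + B[1][1] = 3 + -2 = 1, A[0][2] + B[2][1] = 2 + 5 = 7) = -7 (attained at k = 0)
  C[0][2] = min over k of (A[0][0] + B[0][2] = -3 + -5 = -8, A[0][1] + B[1][2] = 3 + -3 = 0, A[0][2] + B[2][2] = 2 + -1 = 1) = -8 (attained at k = 0)
  C[1][0] = min over k of (A[1][0] + B[0][0] = 0 + 0 = 0, A[1][1] + B[1][0] = -2 + 1 = -1, A[1][2] + B[2][0] = 0 + 1 = 1) = -1 (attained at k = 1)
  C[1][1] = min over k of (A[1][0] + B[0][1] = 0 + -4 = -4, A[1][1] + B[1][1] = -2 + -2 = -4, A[1][2] + B[2][1] = 0 + 5 = 5) = -4 (attained at k = 0)
  C[1][2] = min over k of (A[1][0] + B[0][2] = 0 + -5 = -5, A[1][1] + B[1][2] = -2 + -3 = -5, A[1][2] + B[2][2] = 0 + -1 = -1) = -5 (attained at k = 0)
  C[2][0] = min over k of (A[2][0] + B[0][0] = 8 + 0 = 8, A[2][1] + B[1][0] = -1 + 1 = 0, A[2][2] + B[2][0] = -3 + 1 = -2) = -2 (attained at k = 2)
  C[2][1] = min over k of (A[2][0] + B[0][1] = 8 + -4 = 4, A[2][1] + B[1][1] = -1 + -2 = -3, A[2][2] + B[2][1] = -3 + 5 = 2) = -3 (attained at k = 1)
  C[2][2] = min over k of (A[2][0] + B[0][2] = 8 + -5 = 3, A[2][1] + B[1][2] = -1 + -3 = -4, A[2][2] + B[2][2] = -3 + -1 = -4) = -4 (attained at k = 1)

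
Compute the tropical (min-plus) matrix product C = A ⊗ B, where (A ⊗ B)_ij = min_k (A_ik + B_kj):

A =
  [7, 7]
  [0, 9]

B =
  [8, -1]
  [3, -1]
A ⊗ B =
  [10, 6]
  [8, -1]

Apply the min-plus product entry-by-entry:
  C[0][0] = min over k of (A[0][0] + B[0][0] = 7 + 8 = 15, A[0][1] + B[1][0] = 7 + 3 = 10) = 10 (attained at k = 1)
  C[0][1] = min over k of (A[0][0] + B[0][1] = 7 + -1 = 6, A[0][1] + B[1][1] = 7 + -1 = 6) = 6 (attained at k = 0)
  C[1][0] = min over k of (A[1][0] + B[0][0] = 0 + 8 = 8, A[1][1] + B[1][0] = 9 + 3 = 12) = 8 (attained at k = 0)
  C[1][1] = min over k of (A[1][0] + B[0][1] = 0 + -1 = -1, A[1][1] + B[1][1] = 9 + -1 = 8) = -1 (attained at k = 0)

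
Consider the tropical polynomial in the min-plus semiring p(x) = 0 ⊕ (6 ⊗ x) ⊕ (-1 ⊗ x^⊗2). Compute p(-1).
p(-1) = -3

A tropical monomial a ⊗ x^⊗i evaluates to a + i · x. Evaluating each term at x = -1:
  Term 0 contributes 0 + 0 · -1 = 0
  Term 1 contributes 6 + 1 · -1 = 5
  Term 2 contributes -1 + 2 · -1 = -3
p(-1) = ⊕ of these = min[0, 5, -3] = -3.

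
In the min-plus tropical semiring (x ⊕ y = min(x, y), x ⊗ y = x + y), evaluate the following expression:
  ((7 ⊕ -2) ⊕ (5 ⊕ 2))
((7 ⊕ -2) ⊕ (5 ⊕ 2)) = -2

Expand innermost to outermost. Recall ⊕ takes the minimum of its arguments and ⊗ takes their sum. Working out the expression ((7 ⊕ -2) ⊕ (5 ⊕ 2)) gives -2.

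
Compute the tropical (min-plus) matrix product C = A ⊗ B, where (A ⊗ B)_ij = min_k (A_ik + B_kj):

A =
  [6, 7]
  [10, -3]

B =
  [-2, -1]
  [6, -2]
A ⊗ B =
  [4, 5]
  [3, -5]

Apply the min-plus product entry-by-entry:
  C[0][0] = min over k of (A[0][0] + B[0][0] = 6 + -2 = 4, A[0][1] + B[1][0] = 7 + 6 = 13) = 4 (attained at k = 0)
  C[0][1] = min over k of (A[0][0] + B[0][1] = 6 + -1 = 5, A[0][1] + B[1][1] = 7 + -2 = 5) = 5 (attained at k = 0)
  C[1][0] = min over k of (A[1][0] + B[0][0] = 10 + -2 = 8, A[1][1] + B[1][0] = -3 + 6 = 3) = 3 (attained at k = 1)
  C[1][1] = min over k of (A[1][0] + B[0][1] = 10 + -1 = 9, A[1][1] + B[1][1] = -3 + -2 = -5) = -5 (attained at k = 1)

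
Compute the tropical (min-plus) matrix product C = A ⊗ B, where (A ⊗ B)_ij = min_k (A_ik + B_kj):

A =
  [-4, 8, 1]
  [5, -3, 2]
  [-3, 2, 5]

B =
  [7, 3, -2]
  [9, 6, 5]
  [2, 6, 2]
A ⊗ B =
  [3, -1, -6]
  [4, 3, 2]
  [4, 0, -5]

Apply the min-plus product entry-by-entry:
  C[0][0] = min over k of (A[0][0] + B[0][0] = -4 + 7 = 3, A[0][1] + B[1][0] = 8 + 9 = 17, A[0][2] + B[2][0] = 1 + 2 = 3) = 3 (attained at k = 0)
  C[0][1] = min over k of (A[0][0] + B[0][1] = -4 + 3 = -1, A[0][1] + B[1][1] = 8 + 6 = 14, A[0][2] + B[2][1] = 1 + 6 = 7) = -1 (attained at k = 0)
  C[0][2] = min over k of (A[0][0] + B[0][2] = -4 + -2 = -6, A[0][1] + B[1][2] = 8 + 5 = 13, A[0][2] + B[2][2] = 1 + 2 = 3) = -6 (attained at k = 0)
  C[1][0] = min over k of (A[1][0] + B[0][0] = 5 + 7 = 12, A[1][1] + B[1][0] = -3 + 9 = 6, A[1][2] + B[2][0] = 2 + 2 = 4) = 4 (attained at k = 2)
  C[1][1] = min over k of (A[1][0] + B[0][1] = 5 + 3 = 8, A[1][1] + B[1][1] = -3 + 6 = 3, A[1][2] + B[2][1] = 2 + 6 = 8) = 3 (attained at k = 1)
  C[1][2] = min over k of (A[1][0] + B[0][2] = 5 + -2 = 3, A[1][1] + B[1][2] = -3 + 5 = 2, A[1][2] + B[2][2] = 2 + 2 = 4) = 2 (attained at k = 1)
  C[2][0] = min over k of (A[2][0] + B[0][0] = -3 + 7 = 4, A[2][1] + B[1][0] = 2 + 9 = 11, A[2][2] + B[2][0] = 5 + 2 = 7) = 4 (attained at k = 0)
  C[2][1] = min over k of (A[2][0] + B[0][1] = -3 + 3 = 0, A[2][1] + B[1][1] = 2 + 6 = 8, A[2][2] + B[2][1] = 5 + 6 = 11) = 0 (attained at k = 0)
  C[2][2] = min over k of (A[2][0] + B[0][2] = -3 + -2 = -5, A[2][1] + B[1][2] = 2 + 5 = 7, A[2][2] + B[2][2] = 5 + 2 = 7) = -5 (attained at k = 0)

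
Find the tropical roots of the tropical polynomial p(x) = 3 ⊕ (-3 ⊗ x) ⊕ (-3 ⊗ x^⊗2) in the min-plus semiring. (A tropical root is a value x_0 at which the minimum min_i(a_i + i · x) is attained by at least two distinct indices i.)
Roots: {0, 6}

Each tropical root is a break point of the lower envelope of the lines y = a_i + i · x (there are 3 lines, with slopes 0, 1, ..., 2). Only the lines that attain the minimum somewhere contribute to roots; other lines are dominated. Here the surviving (envelope) indices are i = 2, i = 1, i = 0.
Intersections between consecutive envelope lines give the roots: for adjacent envelope indices i < j the intersection is x = (a_i − a_j) / (j − i). Reading off the sorted break points: {0, 6}.
Verification: at each break x_0, at least two indices attain the minimum of min_i(a_i + i · x_0).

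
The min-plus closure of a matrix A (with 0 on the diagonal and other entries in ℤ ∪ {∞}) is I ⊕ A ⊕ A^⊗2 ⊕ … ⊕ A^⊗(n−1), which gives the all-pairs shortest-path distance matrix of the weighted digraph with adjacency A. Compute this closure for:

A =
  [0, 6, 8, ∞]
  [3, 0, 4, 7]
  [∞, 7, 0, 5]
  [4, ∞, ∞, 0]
Closure =
  [0, 6, 8, 13]
  [3, 0, 4, 7]
  [9, 7, 0, 5]
  [4, 10, 12, 0]

This is the Floyd-Warshall all-pairs shortest-path computation. For each intermediate vertex k = 0, 1, …, 3, update dist[i][j] ← min(dist[i][j], dist[i][k] + dist[k][j]). The final matrix gives, for each (i, j), the minimum total weight of any directed path from i to j (possibly empty when i = j).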